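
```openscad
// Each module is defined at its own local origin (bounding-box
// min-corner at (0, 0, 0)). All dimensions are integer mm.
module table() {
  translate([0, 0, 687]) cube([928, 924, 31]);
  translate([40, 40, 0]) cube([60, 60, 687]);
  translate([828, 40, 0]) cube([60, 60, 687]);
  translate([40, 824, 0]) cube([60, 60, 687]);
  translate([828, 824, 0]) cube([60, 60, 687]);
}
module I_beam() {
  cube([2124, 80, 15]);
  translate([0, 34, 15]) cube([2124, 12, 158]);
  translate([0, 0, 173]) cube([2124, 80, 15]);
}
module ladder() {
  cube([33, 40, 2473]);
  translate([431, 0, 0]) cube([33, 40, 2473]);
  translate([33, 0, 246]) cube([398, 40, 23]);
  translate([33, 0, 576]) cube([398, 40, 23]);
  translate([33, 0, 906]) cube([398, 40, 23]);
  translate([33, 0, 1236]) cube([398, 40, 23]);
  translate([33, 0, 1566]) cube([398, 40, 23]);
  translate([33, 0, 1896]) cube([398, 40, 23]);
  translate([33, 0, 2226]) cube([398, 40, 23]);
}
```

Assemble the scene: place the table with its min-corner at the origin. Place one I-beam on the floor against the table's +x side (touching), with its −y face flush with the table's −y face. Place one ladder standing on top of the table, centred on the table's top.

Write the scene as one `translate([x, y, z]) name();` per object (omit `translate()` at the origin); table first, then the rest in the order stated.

table();
translate([928, 0, 0]) I_beam();
translate([232, 442, 718]) ladder();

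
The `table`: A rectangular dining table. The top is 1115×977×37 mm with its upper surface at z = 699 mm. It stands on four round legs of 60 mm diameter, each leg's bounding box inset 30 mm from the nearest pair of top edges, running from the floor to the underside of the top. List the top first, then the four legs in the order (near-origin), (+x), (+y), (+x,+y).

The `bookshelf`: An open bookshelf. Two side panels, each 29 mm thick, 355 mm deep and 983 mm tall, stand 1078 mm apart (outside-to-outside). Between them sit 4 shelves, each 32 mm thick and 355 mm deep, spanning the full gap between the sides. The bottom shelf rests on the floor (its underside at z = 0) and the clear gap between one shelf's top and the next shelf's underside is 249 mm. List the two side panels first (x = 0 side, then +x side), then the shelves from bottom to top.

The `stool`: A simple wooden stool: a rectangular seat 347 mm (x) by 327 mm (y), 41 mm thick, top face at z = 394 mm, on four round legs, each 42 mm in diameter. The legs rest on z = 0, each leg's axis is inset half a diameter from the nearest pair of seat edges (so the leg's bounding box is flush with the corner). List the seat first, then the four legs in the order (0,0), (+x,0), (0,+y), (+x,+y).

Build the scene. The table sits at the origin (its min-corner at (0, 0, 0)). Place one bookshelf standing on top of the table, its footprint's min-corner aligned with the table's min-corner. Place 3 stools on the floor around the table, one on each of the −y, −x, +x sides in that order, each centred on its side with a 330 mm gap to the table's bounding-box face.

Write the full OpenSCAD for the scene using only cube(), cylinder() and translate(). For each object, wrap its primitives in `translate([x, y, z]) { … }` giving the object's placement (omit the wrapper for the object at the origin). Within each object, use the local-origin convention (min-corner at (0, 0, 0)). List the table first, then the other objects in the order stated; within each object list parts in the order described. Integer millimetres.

translate([0, 0, 662]) cube([1115, 977, 37]);
translate([60, 60, 0]) cylinder(h = 662, r = 30);
translate([1055, 60, 0]) cylinder(h = 662, r = 30);
translate([60, 917, 0]) cylinder(h = 662, r = 30);
translate([1055, 917, 0]) cylinder(h = 662, r = 30);
translate([0, 0, 699]) {
  cube([29, 355, 983]);
  translate([1049, 0, 0]) cube([29, 355, 983]);
  translate([29, 0, 0]) cube([1020, 355, 32]);
  translate([29, 0, 281]) cube([1020, 355, 32]);
  translate([29, 0, 562]) cube([1020, 355, 32]);
  translate([29, 0, 843]) cube([1020, 355, 32]);
}
translate([384, -657, 0]) {
  translate([0, 0, 353]) cube([347, 327, 41]);
  translate([21, 21, 0]) cylinder(h = 353, r = 21);
  translate([326, 21, 0]) cylinder(h = 353, r = 21);
  translate([21, 306, 0]) cylinder(h = 353, r = 21);
  translate([326, 306, 0]) cylinder(h = 353, r = 21);
}
translate([-677, 325, 0]) {
  translate([0, 0, 353]) cube([347, 327, 41]);
  translate([21, 21, 0]) cylinder(h = 353, r = 21);
  translate([326, 21, 0]) cylinder(h = 353, r = 21);
  translate([21, 306, 0]) cylinder(h = 353, r = 21);
  translate([326, 306, 0]) cylinder(h = 353, r = 21);
}
translate([1445, 325, 0]) {
  translate([0, 0, 353]) cube([347, 327, 41]);
  translate([21, 21, 0]) cylinder(h = 353, r = 21);
  translate([326, 21, 0]) cylinder(h = 353, r = 21);
  translate([21, 306, 0]) cylinder(h = 353, r = 21);
  translate([326, 306, 0]) cylinder(h = 353, r = 21);
}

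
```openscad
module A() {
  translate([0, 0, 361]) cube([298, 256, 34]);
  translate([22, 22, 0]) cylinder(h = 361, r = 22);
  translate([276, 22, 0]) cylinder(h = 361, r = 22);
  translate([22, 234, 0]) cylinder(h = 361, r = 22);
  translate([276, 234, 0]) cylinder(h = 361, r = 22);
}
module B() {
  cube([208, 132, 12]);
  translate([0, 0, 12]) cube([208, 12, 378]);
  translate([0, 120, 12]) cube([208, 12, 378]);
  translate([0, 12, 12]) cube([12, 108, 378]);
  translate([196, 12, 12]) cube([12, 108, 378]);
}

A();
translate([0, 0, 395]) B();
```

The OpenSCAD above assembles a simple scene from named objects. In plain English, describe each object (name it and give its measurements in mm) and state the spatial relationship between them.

A is a four-legged stool. The seat is 298×256 mm, 34 mm thick, top at z = 395 mm. It stands on four round legs, each 44 mm in diameter, from z = 0 to the seat underside, each leg's axis is inset half a diameter from the nearest pair of seat edges (so the leg's bounding box is flush with the corner).

B is an open-topped rectangular box: outside dimensions 208×132×390 mm, with a uniform wall and base thickness of 12 mm. The base is a full 208×132 slab on the floor; four walls sit on top of the base. The front and back walls (the −y and +y sides) span the full width; the two side walls fit between them.

The open box is on top of the stool.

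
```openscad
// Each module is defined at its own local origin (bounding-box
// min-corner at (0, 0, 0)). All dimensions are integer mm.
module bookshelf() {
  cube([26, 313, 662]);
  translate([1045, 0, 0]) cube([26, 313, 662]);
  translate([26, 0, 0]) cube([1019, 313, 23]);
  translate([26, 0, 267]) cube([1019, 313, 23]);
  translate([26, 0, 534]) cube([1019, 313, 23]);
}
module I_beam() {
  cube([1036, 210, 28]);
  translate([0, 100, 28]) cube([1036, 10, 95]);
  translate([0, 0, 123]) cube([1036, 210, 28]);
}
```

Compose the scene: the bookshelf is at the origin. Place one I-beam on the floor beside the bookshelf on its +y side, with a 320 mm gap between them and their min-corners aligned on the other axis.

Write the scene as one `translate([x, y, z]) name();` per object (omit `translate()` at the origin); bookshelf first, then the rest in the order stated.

bookshelf();
translate([0, 633, 0]) I_beam();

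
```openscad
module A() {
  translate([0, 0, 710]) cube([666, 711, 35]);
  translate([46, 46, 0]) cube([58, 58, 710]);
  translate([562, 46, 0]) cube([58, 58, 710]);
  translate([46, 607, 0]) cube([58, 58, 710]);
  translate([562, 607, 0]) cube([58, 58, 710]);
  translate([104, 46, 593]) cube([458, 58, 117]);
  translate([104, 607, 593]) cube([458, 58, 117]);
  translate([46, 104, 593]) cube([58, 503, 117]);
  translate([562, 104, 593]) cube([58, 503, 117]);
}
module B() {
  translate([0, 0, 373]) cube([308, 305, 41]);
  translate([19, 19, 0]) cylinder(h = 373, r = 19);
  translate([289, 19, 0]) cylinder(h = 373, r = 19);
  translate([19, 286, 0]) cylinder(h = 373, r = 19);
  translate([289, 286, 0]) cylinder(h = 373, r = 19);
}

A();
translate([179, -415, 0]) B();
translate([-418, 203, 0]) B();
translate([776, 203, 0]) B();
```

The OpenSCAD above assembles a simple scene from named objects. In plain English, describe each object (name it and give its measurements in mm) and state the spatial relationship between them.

A is a table with a 666×711 mm rectangular top, 35 mm thick, top surface at z = 745 mm, supported by four 58×58 mm square legs, each inset 46 mm from the nearest pair of top edges, running from the floor. Four apron rails, 58 mm thick and 117 mm tall, run between adjacent legs with their top edges flush with the underside of the top and their outer faces flush with the legs' outer faces.

B is a four-legged stool. The seat is a 308×305×41 mm slab whose top surface is at z = 414 mm; four round legs, each 38 mm in diameter, run from the floor (z = 0) to the underside of the seat, each leg's axis is inset half a diameter from the nearest pair of seat edges (so the leg's bounding box is flush with the corner).

Three stools sit around the table at the −y, −x, +x sides.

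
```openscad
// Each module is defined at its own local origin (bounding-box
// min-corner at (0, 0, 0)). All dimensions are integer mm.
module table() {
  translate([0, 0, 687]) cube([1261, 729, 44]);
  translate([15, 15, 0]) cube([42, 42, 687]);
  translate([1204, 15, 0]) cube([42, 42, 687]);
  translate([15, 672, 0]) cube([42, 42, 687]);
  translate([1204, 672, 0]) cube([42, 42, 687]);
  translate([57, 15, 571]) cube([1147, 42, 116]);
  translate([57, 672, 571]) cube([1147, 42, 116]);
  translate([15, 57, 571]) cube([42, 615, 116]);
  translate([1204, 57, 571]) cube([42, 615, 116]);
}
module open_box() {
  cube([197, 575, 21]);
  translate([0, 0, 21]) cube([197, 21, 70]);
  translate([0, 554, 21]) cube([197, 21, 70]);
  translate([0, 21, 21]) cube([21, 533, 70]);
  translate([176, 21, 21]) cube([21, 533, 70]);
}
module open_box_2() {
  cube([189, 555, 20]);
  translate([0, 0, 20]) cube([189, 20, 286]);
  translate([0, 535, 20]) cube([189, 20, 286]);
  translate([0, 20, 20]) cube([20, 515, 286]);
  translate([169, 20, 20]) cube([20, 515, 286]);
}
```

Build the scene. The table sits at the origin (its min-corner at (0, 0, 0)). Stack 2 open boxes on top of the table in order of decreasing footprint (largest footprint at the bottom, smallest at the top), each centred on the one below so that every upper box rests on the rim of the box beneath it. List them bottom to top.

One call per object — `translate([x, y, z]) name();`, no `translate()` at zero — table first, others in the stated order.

table();
translate([532, 77, 731]) open_box();
translate([536, 87, 822]) open_box_2();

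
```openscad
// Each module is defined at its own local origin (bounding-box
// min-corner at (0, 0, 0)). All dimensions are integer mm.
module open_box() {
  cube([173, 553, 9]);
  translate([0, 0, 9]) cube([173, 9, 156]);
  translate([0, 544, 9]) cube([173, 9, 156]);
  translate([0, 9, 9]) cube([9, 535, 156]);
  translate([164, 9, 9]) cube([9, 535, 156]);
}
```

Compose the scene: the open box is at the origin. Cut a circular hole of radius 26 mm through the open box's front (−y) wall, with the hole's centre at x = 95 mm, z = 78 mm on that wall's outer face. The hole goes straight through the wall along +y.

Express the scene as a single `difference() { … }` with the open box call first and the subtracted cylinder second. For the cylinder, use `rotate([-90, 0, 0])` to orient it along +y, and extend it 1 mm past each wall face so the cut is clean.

difference() {
  open_box();
  translate([95, -1, 78]) rotate([-90, 0, 0]) cylinder(h = 11, r = 26);
}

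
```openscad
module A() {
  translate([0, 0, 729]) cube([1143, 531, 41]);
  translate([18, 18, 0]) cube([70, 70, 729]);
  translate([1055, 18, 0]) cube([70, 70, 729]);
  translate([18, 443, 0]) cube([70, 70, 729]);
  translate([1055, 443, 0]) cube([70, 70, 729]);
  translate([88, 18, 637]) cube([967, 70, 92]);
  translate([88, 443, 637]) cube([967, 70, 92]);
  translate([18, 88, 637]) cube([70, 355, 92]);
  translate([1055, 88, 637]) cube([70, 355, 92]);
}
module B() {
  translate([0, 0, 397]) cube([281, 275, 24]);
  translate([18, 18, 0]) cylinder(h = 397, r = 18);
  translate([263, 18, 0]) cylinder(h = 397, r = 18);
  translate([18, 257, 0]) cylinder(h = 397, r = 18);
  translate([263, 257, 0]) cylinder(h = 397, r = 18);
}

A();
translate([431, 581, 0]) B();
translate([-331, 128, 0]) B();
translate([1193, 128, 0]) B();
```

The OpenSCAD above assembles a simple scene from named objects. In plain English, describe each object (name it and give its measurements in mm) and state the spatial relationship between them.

A is a rectangular dining table. The top is 1143×531×41 mm with its upper surface at z = 770 mm. It stands on four 70×70 mm square legs, each inset 18 mm from the nearest pair of top edges, running from the floor to the underside of the top. Four apron rails, 70 mm thick and 92 mm tall, run between adjacent legs with their top edges flush with the underside of the top and their outer faces flush with the legs' outer faces.

B is a simple wooden stool: a rectangular seat 281 mm (x) by 275 mm (y), 24 mm thick, top face at z = 421 mm, on four round legs, each 36 mm in diameter. The legs rest on z = 0, each leg's axis is inset half a diameter from the nearest pair of seat edges (so the leg's bounding box is flush with the corner).

Three stools sit around the table at the +y, −x, +x sides.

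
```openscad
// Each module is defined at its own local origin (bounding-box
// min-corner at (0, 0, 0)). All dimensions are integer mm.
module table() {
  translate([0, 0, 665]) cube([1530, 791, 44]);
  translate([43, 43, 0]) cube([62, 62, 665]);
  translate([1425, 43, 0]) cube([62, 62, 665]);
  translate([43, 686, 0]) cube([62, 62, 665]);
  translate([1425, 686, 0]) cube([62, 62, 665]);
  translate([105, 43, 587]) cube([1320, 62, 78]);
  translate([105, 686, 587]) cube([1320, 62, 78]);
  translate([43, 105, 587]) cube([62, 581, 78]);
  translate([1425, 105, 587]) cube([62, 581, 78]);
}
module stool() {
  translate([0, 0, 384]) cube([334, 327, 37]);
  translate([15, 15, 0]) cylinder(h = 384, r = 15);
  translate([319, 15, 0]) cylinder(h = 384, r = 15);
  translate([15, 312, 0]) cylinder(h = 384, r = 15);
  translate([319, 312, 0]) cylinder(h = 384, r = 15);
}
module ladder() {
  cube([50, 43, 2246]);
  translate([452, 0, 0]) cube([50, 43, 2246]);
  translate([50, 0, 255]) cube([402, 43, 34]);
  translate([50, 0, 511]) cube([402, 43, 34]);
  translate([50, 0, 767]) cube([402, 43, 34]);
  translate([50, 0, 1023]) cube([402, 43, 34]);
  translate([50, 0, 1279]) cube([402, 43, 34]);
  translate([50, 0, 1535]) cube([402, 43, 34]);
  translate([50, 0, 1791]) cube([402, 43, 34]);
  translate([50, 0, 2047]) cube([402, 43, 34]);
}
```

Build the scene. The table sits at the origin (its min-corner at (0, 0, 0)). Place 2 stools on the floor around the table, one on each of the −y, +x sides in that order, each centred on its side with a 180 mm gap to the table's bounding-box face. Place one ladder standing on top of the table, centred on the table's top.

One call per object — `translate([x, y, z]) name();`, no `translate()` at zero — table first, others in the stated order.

table();
translate([598, -507, 0]) stool();
translate([1710, 232, 0]) stool();
translate([514, 374, 709]) ladder();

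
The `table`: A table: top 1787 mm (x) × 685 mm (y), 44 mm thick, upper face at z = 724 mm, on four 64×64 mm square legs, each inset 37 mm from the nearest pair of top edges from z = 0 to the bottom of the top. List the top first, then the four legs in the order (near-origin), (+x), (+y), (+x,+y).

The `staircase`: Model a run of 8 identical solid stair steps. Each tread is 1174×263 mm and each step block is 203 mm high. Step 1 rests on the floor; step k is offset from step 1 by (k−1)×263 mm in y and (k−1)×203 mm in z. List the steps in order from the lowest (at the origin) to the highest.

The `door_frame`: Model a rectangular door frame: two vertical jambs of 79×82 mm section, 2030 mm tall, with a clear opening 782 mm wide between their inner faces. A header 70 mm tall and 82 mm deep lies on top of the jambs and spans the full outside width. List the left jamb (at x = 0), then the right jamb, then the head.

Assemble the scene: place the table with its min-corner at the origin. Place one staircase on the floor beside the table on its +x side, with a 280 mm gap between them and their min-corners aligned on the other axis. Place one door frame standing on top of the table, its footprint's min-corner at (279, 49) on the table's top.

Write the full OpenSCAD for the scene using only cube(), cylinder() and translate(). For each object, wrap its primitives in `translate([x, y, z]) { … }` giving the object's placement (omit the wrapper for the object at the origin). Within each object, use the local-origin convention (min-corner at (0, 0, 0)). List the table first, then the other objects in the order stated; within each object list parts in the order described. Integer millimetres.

translate([0, 0, 680]) cube([1787, 685, 44]);
translate([37, 37, 0]) cube([64, 64, 680]);
translate([1686, 37, 0]) cube([64, 64, 680]);
translate([37, 584, 0]) cube([64, 64, 680]);
translate([1686, 584, 0]) cube([64, 64, 680]);
translate([2067, 0, 0]) {
  cube([1174, 263, 203]);
  translate([0, 263, 203]) cube([1174, 263, 203]);
  translate([0, 526, 406]) cube([1174, 263, 203]);
  translate([0, 789, 609]) cube([1174, 263, 203]);
  translate([0, 1052, 812]) cube([1174, 263, 203]);
  translate([0, 1315, 1015]) cube([1174, 263, 203]);
  translate([0, 1578, 1218]) cube([1174, 263, 203]);
  translate([0, 1841, 1421]) cube([1174, 263, 203]);
}
translate([279, 49, 724]) {
  cube([79, 82, 2030]);
  translate([861, 0, 0]) cube([79, 82, 2030]);
  translate([0, 0, 2030]) cube([940, 82, 70]);
}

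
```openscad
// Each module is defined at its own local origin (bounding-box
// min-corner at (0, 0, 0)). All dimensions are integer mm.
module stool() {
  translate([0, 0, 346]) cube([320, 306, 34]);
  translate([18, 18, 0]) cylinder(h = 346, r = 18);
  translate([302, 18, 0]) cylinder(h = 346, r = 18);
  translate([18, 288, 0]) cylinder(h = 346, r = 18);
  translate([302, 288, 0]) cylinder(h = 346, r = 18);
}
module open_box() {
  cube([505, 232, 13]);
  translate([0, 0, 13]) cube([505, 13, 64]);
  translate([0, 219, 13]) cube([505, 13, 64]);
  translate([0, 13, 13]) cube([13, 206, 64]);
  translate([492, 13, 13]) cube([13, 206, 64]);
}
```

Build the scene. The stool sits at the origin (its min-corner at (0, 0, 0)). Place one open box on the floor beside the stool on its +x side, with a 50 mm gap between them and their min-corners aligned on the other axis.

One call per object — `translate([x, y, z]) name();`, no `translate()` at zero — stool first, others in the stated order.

stool();
translate([370, 0, 0]) open_box();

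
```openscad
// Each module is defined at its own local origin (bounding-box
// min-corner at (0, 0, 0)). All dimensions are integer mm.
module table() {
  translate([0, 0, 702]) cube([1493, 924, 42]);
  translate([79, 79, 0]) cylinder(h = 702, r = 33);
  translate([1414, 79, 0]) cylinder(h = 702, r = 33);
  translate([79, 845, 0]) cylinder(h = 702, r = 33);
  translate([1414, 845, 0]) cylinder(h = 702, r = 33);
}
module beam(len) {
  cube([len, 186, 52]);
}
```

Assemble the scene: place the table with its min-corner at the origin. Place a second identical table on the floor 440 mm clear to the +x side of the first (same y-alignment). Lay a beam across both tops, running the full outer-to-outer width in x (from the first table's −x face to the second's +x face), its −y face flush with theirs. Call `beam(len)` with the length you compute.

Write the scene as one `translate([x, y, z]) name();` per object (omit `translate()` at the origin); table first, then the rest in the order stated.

table();
translate([1933, 0, 0]) table();
translate([0, 0, 744]) beam(3426);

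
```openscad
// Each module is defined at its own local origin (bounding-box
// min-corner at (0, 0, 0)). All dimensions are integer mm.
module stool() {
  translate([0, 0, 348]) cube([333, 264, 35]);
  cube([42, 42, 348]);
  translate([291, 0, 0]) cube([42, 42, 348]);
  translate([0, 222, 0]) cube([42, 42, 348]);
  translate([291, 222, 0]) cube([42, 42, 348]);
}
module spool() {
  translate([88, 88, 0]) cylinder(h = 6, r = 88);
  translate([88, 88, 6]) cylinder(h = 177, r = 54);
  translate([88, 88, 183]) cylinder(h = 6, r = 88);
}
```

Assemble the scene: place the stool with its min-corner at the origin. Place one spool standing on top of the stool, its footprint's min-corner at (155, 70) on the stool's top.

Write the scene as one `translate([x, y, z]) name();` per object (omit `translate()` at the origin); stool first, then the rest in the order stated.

stool();
translate([155, 70, 383]) spool();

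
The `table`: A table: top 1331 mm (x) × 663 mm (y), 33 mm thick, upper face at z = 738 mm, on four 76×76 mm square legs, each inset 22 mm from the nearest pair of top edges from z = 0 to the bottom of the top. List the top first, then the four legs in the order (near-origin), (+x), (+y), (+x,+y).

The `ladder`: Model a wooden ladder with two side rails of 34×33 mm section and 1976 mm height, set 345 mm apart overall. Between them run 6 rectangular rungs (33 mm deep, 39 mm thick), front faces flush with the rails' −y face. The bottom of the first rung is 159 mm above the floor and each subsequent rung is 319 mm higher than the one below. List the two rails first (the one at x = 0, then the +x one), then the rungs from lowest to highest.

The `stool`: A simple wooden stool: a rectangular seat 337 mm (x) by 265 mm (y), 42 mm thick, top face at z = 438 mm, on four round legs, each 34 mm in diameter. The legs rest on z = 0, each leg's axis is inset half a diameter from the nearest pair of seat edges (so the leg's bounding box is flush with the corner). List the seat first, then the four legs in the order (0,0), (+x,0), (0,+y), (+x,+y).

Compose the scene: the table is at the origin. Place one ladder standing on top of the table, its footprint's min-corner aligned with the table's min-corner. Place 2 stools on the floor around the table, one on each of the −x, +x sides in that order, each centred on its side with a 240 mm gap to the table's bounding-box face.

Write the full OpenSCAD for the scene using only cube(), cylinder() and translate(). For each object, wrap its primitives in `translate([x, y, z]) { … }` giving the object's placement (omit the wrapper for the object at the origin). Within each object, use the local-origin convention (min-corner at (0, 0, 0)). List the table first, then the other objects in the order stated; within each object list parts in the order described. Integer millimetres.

translate([0, 0, 705]) cube([1331, 663, 33]);
translate([22, 22, 0]) cube([76, 76, 705]);
translate([1233, 22, 0]) cube([76, 76, 705]);
translate([22, 565, 0]) cube([76, 76, 705]);
translate([1233, 565, 0]) cube([76, 76, 705]);
translate([0, 0, 738]) {
  cube([34, 33, 1976]);
  translate([311, 0, 0]) cube([34, 33, 1976]);
  translate([34, 0, 159]) cube([277, 33, 39]);
  translate([34, 0, 478]) cube([277, 33, 39]);
  translate([34, 0, 797]) cube([277, 33, 39]);
  translate([34, 0, 1116]) cube([277, 33, 39]);
  translate([34, 0, 1435]) cube([277, 33, 39]);
  translate([34, 0, 1754]) cube([277, 33, 39]);
}
translate([-577, 199, 0]) {
  translate([0, 0, 396]) cube([337, 265, 42]);
  translate([17, 17, 0]) cylinder(h = 396, r = 17);
  translate([320, 17, 0]) cylinder(h = 396, r = 17);
  translate([17, 248, 0]) cylinder(h = 396, r = 17);
  translate([320, 248, 0]) cylinder(h = 396, r = 17);
}
translate([1571, 199, 0]) {
  translate([0, 0, 396]) cube([337, 265, 42]);
  translate([17, 17, 0]) cylinder(h = 396, r = 17);
  translate([320, 17, 0]) cylinder(h = 396, r = 17);
  translate([17, 248, 0]) cylinder(h = 396, r = 17);
  translate([320, 248, 0]) cylinder(h = 396, r = 17);
}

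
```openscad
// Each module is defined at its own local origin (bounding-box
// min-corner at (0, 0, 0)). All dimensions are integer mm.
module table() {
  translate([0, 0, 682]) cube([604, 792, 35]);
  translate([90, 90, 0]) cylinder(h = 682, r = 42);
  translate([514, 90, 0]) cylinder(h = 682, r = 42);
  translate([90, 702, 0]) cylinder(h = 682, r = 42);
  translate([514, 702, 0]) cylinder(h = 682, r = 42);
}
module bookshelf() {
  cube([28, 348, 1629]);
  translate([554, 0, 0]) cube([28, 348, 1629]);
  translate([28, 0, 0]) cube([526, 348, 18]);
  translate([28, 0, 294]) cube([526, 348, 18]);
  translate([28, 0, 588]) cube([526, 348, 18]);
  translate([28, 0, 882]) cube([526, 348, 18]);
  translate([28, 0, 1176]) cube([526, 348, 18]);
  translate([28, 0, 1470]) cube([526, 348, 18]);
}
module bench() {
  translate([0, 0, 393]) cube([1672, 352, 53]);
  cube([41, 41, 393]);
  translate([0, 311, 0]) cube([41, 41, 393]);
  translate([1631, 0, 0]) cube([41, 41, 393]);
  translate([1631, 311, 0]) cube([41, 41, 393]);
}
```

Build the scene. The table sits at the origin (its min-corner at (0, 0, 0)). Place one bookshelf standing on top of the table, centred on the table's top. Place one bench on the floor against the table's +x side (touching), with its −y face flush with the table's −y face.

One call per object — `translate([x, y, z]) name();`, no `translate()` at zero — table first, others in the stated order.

table();
translate([11, 222, 717]) bookshelf();
translate([604, 0, 0]) bench();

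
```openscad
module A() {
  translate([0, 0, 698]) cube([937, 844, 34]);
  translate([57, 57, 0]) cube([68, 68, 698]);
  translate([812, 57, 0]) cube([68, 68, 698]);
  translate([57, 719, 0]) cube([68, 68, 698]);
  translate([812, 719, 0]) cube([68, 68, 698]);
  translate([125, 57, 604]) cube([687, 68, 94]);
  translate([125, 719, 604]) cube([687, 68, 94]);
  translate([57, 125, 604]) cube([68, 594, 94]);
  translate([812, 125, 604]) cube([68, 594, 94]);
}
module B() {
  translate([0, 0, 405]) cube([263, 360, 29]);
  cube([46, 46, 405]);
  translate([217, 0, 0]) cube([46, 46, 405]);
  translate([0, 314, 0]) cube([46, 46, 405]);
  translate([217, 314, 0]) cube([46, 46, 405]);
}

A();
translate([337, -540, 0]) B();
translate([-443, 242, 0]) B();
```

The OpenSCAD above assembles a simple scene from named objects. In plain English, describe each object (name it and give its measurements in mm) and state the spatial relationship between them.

A is a rectangular dining table. The top is 937×844×34 mm with its upper surface at z = 732 mm. It stands on four 68×68 mm square legs, each inset 57 mm from the nearest pair of top edges, running from the floor to the underside of the top. Four apron rails, 68 mm thick and 94 mm tall, run between adjacent legs with their top edges flush with the underside of the top and their outer faces flush with the legs' outer faces.

B is a four-legged stool. The seat is a 263×360×29 mm slab whose top surface is at z = 434 mm; four square legs, each 46×46 mm in cross-section, run from the floor (z = 0) to the underside of the seat, each flush with a corner of the seat.

Two stools sit around the table at the −y, −x sides.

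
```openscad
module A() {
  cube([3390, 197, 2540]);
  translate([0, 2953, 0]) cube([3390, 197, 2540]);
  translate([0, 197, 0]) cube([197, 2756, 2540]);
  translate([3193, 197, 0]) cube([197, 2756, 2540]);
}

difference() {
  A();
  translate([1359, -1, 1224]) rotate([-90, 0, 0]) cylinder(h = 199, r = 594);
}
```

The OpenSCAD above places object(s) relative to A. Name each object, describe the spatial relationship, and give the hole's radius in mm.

A is a house frame. The house frame has a circular hole through its front wall. The hole's radius is 594 mm.

The subtracted cylinder has r = 594 mm.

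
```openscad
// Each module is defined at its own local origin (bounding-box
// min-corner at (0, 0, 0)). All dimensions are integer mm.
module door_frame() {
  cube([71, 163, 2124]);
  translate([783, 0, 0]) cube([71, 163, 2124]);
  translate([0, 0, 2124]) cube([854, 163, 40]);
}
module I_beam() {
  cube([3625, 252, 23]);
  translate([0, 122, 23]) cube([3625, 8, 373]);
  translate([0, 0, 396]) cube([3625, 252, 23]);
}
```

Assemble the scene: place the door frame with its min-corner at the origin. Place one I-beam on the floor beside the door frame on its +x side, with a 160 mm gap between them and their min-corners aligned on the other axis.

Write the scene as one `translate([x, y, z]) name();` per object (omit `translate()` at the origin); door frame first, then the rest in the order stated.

door_frame();
translate([1014, 0, 0]) I_beam();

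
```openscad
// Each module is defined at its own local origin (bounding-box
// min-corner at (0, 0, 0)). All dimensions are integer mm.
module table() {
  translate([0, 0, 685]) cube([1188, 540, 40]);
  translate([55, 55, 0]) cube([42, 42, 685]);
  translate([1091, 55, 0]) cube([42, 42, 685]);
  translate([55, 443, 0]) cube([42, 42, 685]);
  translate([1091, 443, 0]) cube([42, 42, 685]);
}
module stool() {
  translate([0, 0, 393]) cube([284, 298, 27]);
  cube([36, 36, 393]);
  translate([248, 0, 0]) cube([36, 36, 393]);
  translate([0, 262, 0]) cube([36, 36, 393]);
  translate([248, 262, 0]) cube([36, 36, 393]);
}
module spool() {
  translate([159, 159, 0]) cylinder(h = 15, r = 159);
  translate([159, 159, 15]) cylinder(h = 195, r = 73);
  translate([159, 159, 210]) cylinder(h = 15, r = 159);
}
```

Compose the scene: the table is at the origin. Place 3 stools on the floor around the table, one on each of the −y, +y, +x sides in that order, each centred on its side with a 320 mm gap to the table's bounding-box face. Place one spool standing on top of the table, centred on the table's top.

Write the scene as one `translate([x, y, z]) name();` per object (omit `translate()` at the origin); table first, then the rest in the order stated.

table();
translate([452, -618, 0]) stool();
translate([452, 860, 0]) stool();
translate([1508, 121, 0]) stool();
translate([435, 111, 725]) spool();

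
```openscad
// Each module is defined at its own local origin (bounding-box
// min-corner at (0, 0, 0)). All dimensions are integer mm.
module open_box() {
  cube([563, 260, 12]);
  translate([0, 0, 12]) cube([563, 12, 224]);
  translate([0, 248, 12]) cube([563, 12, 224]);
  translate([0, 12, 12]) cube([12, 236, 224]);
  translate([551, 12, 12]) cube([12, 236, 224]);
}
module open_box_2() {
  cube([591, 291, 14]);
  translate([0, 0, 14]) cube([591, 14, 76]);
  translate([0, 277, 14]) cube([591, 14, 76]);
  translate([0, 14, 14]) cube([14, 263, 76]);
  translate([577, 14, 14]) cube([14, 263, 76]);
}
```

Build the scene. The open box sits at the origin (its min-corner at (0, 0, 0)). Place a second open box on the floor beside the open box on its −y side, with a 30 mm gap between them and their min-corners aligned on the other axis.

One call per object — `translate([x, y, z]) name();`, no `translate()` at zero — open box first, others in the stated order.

open_box();
translate([0, -321, 0]) open_box_2();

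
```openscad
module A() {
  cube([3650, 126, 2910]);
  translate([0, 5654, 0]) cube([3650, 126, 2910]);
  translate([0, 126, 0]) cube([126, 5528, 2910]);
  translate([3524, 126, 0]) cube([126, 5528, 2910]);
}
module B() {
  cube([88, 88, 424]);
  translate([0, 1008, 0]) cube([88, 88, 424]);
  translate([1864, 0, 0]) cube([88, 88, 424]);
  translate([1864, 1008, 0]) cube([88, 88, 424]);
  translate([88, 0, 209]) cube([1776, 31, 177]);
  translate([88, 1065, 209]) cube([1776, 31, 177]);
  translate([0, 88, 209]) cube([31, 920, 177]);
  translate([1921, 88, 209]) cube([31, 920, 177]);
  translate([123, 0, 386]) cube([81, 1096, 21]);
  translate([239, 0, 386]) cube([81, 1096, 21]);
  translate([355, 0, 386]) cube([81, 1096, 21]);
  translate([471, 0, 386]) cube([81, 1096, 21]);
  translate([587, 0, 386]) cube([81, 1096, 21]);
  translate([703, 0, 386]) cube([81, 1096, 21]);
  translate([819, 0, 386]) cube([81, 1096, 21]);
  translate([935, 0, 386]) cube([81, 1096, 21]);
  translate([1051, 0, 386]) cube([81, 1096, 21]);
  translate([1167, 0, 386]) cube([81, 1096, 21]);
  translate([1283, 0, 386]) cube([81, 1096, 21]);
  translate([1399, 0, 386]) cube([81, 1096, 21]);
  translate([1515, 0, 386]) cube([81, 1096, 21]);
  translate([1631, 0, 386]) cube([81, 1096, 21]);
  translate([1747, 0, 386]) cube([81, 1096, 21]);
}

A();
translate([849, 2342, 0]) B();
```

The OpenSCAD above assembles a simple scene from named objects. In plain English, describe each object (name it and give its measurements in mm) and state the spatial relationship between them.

A is the wall frame of a small rectangular building: four walls, each 2910 mm tall and 126 mm thick, enclosing a footprint 3650 mm (x) by 5780 mm (y) outside-to-outside, with no floor or roof. The front and back walls (the −y and +y sides) span the full width; the two side walls fit between them.

B is a bed frame 1952 mm long (x) by 1096 mm wide (y). Four 88×88 mm corner posts, 424 mm tall, at the corners of the footprint. Four rails of 31 mm thickness and 177 mm height run between adjacent posts with their undersides at z = 209 mm, their outer faces flush with the outside of the frame (the two x-running rails run between the posts' inner faces; the two y-running rails run between the posts' inner faces). 15 slats, each 81 mm wide (x) and 21 mm thick, lie across the top of the two x-running rails, running the full 1096 mm width of the frame in y; the slats are evenly spaced along x between the inner faces of the end posts with equal gaps (rounded down to the nearest mm) at the −x end and between each pair — any rounding remainder accumulates at the +x end.

The bed frame sits inside the house frame, centred.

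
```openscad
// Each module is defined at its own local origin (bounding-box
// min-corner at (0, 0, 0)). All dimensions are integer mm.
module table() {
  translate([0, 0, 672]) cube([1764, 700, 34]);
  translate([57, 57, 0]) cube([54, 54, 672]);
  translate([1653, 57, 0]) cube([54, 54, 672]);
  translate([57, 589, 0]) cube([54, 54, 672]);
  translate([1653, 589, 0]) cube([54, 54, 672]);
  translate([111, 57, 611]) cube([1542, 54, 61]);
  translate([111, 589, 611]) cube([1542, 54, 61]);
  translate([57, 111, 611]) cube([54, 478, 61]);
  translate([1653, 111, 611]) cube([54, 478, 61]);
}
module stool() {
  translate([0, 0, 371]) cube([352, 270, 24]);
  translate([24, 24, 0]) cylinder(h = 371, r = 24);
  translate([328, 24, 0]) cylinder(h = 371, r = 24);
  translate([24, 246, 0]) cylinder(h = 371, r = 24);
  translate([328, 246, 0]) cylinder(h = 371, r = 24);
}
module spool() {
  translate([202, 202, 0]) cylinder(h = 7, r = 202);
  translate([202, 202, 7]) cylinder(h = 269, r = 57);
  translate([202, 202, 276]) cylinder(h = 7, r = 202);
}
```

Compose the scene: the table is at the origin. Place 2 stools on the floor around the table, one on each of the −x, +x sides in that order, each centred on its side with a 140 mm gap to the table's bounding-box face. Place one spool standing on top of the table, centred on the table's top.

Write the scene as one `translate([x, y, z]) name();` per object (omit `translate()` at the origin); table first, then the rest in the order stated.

table();
translate([-492, 215, 0]) stool();
translate([1904, 215, 0]) stool();
translate([680, 148, 706]) spool();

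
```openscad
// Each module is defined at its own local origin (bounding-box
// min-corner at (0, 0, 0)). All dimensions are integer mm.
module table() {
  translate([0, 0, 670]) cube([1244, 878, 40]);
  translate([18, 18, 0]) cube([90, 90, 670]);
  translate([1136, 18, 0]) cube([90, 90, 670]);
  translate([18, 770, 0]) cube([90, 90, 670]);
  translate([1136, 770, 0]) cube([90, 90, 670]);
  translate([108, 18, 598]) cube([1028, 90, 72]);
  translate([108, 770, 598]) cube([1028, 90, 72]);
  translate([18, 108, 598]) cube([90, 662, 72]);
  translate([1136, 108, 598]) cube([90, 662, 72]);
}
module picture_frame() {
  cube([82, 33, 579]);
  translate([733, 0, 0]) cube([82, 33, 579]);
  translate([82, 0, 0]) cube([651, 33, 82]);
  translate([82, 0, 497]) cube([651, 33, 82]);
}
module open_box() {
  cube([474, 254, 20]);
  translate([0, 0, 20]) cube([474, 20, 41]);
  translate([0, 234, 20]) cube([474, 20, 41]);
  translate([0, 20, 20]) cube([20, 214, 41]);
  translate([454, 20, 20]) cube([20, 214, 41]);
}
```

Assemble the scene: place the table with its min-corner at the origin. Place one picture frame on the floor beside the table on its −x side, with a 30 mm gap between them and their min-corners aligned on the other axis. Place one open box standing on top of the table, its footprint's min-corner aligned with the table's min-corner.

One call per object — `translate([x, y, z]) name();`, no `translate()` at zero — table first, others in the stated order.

table();
translate([-845, 0, 0]) picture_frame();
translate([0, 0, 710]) open_box();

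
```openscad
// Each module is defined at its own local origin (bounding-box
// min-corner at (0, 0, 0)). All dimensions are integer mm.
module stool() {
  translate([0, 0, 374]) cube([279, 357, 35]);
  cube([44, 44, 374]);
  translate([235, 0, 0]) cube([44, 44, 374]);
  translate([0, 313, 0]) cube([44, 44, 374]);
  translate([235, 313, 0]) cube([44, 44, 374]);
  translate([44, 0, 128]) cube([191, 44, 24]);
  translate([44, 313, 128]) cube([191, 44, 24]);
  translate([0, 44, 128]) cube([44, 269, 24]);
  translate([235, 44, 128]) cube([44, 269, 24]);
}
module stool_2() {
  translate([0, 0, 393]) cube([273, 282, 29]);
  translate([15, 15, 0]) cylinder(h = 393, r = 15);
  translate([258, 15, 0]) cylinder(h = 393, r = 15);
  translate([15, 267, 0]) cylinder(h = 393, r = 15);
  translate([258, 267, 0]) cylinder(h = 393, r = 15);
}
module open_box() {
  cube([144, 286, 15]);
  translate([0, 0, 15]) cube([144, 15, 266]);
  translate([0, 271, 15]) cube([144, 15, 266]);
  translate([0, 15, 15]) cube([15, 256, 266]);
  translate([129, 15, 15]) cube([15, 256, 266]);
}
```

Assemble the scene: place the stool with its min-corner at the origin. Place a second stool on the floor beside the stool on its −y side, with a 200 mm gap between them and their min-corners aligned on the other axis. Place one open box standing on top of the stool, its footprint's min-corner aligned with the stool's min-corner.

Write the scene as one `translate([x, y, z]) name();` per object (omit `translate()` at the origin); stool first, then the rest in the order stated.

stool();
translate([0, -482, 0]) stool_2();
translate([0, 0, 409]) open_box();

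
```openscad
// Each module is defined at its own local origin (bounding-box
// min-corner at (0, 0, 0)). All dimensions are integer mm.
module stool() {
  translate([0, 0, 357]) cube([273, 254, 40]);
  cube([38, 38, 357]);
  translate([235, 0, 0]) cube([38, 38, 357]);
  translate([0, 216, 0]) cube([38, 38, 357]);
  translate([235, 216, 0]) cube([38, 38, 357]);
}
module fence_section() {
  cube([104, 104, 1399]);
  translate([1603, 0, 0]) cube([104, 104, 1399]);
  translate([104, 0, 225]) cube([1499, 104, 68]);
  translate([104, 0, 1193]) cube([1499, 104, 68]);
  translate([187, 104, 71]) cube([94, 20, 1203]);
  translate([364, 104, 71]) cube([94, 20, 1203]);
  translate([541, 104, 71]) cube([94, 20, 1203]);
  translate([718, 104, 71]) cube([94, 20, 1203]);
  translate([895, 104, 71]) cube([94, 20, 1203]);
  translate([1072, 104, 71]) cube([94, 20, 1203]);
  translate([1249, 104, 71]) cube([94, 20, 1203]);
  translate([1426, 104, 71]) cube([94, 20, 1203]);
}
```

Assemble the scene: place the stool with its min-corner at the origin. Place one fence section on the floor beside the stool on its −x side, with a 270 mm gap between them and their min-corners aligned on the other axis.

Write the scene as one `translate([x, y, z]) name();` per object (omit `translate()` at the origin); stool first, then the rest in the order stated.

stool();
translate([-1977, 0, 0]) fence_section();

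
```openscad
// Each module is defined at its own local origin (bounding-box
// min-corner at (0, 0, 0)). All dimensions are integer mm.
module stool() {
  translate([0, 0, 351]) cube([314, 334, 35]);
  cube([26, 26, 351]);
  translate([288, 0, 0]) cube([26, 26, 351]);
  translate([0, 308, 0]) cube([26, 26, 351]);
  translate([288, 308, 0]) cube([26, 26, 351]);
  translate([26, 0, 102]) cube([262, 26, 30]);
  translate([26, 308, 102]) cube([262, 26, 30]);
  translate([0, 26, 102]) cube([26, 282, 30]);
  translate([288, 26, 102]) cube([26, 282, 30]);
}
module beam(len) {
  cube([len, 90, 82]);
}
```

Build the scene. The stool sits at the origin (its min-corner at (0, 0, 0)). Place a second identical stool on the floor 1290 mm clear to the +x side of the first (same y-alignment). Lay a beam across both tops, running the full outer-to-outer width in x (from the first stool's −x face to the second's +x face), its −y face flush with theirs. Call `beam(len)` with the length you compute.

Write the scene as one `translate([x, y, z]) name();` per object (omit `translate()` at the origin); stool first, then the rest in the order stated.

stool();
translate([1604, 0, 0]) stool();
translate([0, 0, 386]) beam(1918);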